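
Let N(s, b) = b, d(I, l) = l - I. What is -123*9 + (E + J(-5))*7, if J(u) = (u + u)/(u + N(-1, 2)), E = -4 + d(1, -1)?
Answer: -3377/3 ≈ -1125.7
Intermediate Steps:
E = -6 (E = -4 + (-1 - 1*1) = -4 + (-1 - 1) = -4 - 2 = -6)
J(u) = 2*u/(2 + u) (J(u) = (u + u)/(u + 2) = (2*u)/(2 + u) = 2*u/(2 + u))
-123*9 + (E + J(-5))*7 = -123*9 + (-6 + 2*(-5)/(2 - 5))*7 = -1107 + (-6 + 2*(-5)/(-3))*7 = -1107 + (-6 + 2*(-5)*(-1/3))*7 = -1107 + (-6 + 10/3)*7 = -1107 - 8/3*7 = -1107 - 56/3 = -3377/3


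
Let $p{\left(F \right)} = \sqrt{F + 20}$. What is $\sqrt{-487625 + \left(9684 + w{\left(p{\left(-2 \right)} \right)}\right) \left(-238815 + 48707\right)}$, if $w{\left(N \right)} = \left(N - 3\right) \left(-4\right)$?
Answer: $\sqrt{-1843774793 + 2281296 \sqrt{2}} \approx 42902.0 i$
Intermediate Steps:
$p{\left(F \right)} = \sqrt{20 + F}$
$w{\left(N \right)} = 12 - 4 N$ ($w{\left(N \right)} = \left(-3 + N\right) \left(-4\right) = 12 - 4 N$)
$\sqrt{-487625 + \left(9684 + w{\left(p{\left(-2 \right)} \right)}\right) \left(-238815 + 48707\right)} = \sqrt{-487625 + \left(9684 + \left(12 - 4 \sqrt{20 - 2}\right)\right) \left(-238815 + 48707\right)} = \sqrt{-487625 + \left(9684 + \left(12 - 4 \sqrt{18}\right)\right) \left(-190108\right)} = \sqrt{-487625 + \left(9684 + \left(12 - 4 \cdot 3 \sqrt{2}\right)\right) \left(-190108\right)} = \sqrt{-487625 + \left(9684 + \left(12 - 12 \sqrt{2}\right)\right) \left(-190108\right)} = \sqrt{-487625 + \left(9696 - 12 \sqrt{2}\right) \left(-190108\right)} = \sqrt{-487625 - \left(1843287168 - 2281296 \sqrt{2}\right)} = \sqrt{-1843774793 + 2281296 \sqrt{2}}$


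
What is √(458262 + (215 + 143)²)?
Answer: √586426 ≈ 765.78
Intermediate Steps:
√(458262 + (215 + 143)²) = √(458262 + 358²) = √(458262 + 128164) = √586426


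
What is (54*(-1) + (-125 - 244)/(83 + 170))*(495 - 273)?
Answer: -3114882/253 ≈ -12312.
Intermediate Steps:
(54*(-1) + (-125 - 244)/(83 + 170))*(495 - 273) = (-54 - 369/253)*222 = -14031/253*222 = -3114882/253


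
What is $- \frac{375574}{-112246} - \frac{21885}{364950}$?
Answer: $\frac{4486974253}{1365472590} \approx 3.286$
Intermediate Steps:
$- \frac{375574}{-112246} - \frac{21885}{364950} = \left(-375574\right) \left(- \frac{1}{112246}\right) - \frac{1459}{24330} = \frac{187787}{56123} - \frac{1459}{24330} = \frac{4486974253}{1365472590}$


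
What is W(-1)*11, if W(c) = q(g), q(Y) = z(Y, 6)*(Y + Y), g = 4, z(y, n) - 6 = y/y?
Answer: 616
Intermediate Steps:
z(y, n) = 7 (z(y, n) = 6 + y/y = 6 + 1 = 7)
q(Y) = 14*Y (q(Y) = 7*(Y + Y) = 7*(2*Y) = 14*Y)
W(c) = 56 (W(c) = 14*4 = 56)
W(-1)*11 = 56*11 = 616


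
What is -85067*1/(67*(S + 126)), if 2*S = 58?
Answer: -85067/10385 ≈ -8.1913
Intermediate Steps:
S = 29 (S = (½)*58 = 29)
-85067*1/(67*(S + 126)) = -85067*1/(67*(29 + 126)) = -85067/(67*155) = -85067/10385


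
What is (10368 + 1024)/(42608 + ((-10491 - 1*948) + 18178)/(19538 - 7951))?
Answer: 131999104/493705635 ≈ 0.26736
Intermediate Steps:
(10368 + 1024)/(42608 + ((-10491 - 1*948) + 18178)/(19538 - 7951)) = 11392/(42608 + ((-10491 - 948) + 18178)/11587) = 11392/(42608 + (-11439 + 18178)*(1/11587)) = 11392/(42608 + 6739*(1/11587)) = 11392/(42608 + 6739/11587) = 11392/(493705635/11587) = 11392*(11587/493705635) = 131999104/493705635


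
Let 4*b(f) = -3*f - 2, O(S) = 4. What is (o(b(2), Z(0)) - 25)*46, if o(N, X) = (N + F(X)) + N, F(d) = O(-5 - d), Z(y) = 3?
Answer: -1150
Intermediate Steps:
F(d) = 4
b(f) = -½ - 3*f/4 (b(f) = (-3*f - 2)/4 = (-2 - 3*f)/4 = -½ - 3*f/4)
o(N, X) = 4 + 2*N (o(N, X) = (N + 4) + N = (4 + N) + N = 4 + 2*N)
(o(b(2), Z(0)) - 25)*46 = ((4 + 2*(-½ - ¾*2)) - 25)*46 = ((4 + 2*(-½ - 3/2)) - 25)*46 = ((4 + 2*(-2)) - 25)*46 = ((4 - 4) - 25)*46 = (0 - 25)*46 = -25*46 = -1150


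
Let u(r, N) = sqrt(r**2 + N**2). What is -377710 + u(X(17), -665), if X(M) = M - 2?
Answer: -377710 + 5*sqrt(17698) ≈ -3.7705e+5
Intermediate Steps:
X(M) = -2 + M
u(r, N) = sqrt(N**2 + r**2)
-377710 + u(X(17), -665) = -377710 + sqrt((-665)**2 + (-2 + 17)**2) = -377710 + sqrt(442225 + 15**2) = -377710 + sqrt(442225 + 225) = -377710 + sqrt(442450) = -377710 + 5*sqrt(17698)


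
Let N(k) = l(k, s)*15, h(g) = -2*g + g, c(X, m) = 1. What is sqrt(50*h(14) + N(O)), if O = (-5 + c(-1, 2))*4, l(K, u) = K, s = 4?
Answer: 2*I*sqrt(235) ≈ 30.659*I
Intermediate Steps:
h(g) = -g
O = -16 (O = (-5 + 1)*4 = -4*4 = -16)
N(k) = 15*k (N(k) = k*15 = 15*k)
sqrt(50*h(14) + N(O)) = sqrt(50*(-1*14) + 15*(-16)) = sqrt(50*(-14) - 240) = sqrt(-700 - 240) = sqrt(-940) = 2*I*sqrt(235)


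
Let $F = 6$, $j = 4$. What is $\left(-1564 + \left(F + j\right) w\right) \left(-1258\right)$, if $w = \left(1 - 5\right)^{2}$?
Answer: $1766232$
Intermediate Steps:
$w = 16$ ($w = \left(1 - 5\right)^{2} = \left(-4\right)^{2} = 16$)
$\left(-1564 + \left(F + j\right) w\right) \left(-1258\right) = \left(-1564 + \left(6 + 4\right) 16\right) \left(-1258\right) = \left(-1564 + 10 \cdot 16\right) \left(-1258\right) = \left(-1564 + 160\right) \left(-1258\right) = \left(-1404\right) \left(-1258\right) = 1766232$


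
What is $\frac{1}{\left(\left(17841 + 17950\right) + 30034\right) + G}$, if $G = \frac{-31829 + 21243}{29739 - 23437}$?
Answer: $\frac{3151}{207409282} \approx 1.5192 \cdot 10^{-5}$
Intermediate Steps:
$G = - \frac{5293}{3151}$ ($G = - \frac{10586}{6302} = \left(-10586\right) \frac{1}{6302} = - \frac{5293}{3151} \approx -1.6798$)
$\frac{1}{\left(\left(17841 + 17950\right) + 30034\right) + G} = \frac{1}{\left(\left(17841 + 17950\right) + 30034\right) - \frac{5293}{3151}} = \frac{1}{\left(35791 + 30034\right) - \frac{5293}{3151}} = \frac{1}{65825 - \frac{5293}{3151}} = \frac{1}{\frac{207409282}{3151}} = \frac{3151}{207409282}$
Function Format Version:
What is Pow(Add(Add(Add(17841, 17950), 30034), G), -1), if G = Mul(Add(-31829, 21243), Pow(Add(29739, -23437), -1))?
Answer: Rational(3151, 207409282) ≈ 1.5192e-5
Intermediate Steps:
G = Rational(-5293, 3151) (G = Mul(-10586, Pow(6302, -1)) = Mul(-10586, Rational(1, 6302)) = Rational(-5293, 3151) ≈ -1.6798)
Pow(Add(Add(Add(17841, 17950), 30034), G), -1) = Pow(Add(Add(Add(17841, 17950), 30034), Rational(-5293, 3151)), -1) = Pow(Add(Add(35791, 30034), Rational(-5293, 3151)), -1) = Pow(Add(65825, Rational(-5293, 3151)), -1) = Pow(Rational(207409282, 3151), -1) = Rational(3151, 207409282)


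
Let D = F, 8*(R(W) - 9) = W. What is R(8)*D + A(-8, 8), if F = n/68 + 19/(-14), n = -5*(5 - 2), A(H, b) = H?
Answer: -5659/238 ≈ -23.777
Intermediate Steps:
R(W) = 9 + W/8
n = -15 (n = -5*3 = -15)
F = -751/476 (F = -15/68 + 19/(-14) = -15*1/68 + 19*(-1/14) = -15/68 - 19/14 = -751/476 ≈ -1.5777)
D = -751/476 ≈ -1.5777
R(8)*D + A(-8, 8) = (9 + (⅛)*8)*(-751/476) - 8 = (9 + 1)*(-751/476) - 8 = 10*(-751/476) - 8 = -3755/238 - 8 = -5659/238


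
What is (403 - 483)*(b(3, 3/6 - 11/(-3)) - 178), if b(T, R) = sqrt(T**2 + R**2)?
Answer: 14240 - 40*sqrt(949)/3 ≈ 13829.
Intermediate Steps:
b(T, R) = sqrt(R**2 + T**2)
(403 - 483)*(b(3, 3/6 - 11/(-3)) - 178) = (403 - 483)*(sqrt((3/6 - 11/(-3))**2 + 3**2) - 178) = -80*(sqrt((3*(1/6) - 11*(-1/3))**2 + 9) - 178) = -80*(sqrt((1/2 + 11/3)**2 + 9) - 178) = -80*(sqrt((25/6)**2 + 9) - 178) = -80*(sqrt(625/36 + 9) - 178) = -80*(sqrt(949/36) - 178) = -80*(sqrt(949)/6 - 178) = -80*(-178 + sqrt(949)/6) = 14240 - 40*sqrt(949)/3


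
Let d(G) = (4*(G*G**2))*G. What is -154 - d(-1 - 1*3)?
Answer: -1178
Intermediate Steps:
d(G) = 4*G**4 (d(G) = (4*G**3)*G = 4*G**4)
-154 - d(-1 - 1*3) = -154 - 4*(-1 - 1*3)**4 = -154 - 4*(-1 - 3)**4 = -154 - 4*(-4)**4 = -154 - 4*256 = -154 - 1*1024 = -154 - 1024 = -1178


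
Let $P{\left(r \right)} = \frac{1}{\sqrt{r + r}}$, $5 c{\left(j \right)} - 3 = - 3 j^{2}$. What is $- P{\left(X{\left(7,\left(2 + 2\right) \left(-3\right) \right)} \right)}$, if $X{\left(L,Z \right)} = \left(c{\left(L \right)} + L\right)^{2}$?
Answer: $- \frac{5 \sqrt{2}}{218} \approx -0.032436$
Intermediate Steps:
$c{\left(j \right)} = \frac{3}{5} - \frac{3 j^{2}}{5}$ ($c{\left(j \right)} = \frac{3}{5} + \frac{\left(-3\right) j^{2}}{5} = \frac{3}{5} - \frac{3 j^{2}}{5}$)
$X{\left(L,Z \right)} = \left(\frac{3}{5} + L - \frac{3 L^{2}}{5}\right)^{2}$ ($X{\left(L,Z \right)} = \left(\left(\frac{3}{5} - \frac{3 L^{2}}{5}\right) + L\right)^{2} = \left(\frac{3}{5} + L - \frac{3 L^{2}}{5}\right)^{2}$)
$P{\left(r \right)} = \frac{\sqrt{2}}{2 \sqrt{r}}$ ($P{\left(r \right)} = \frac{1}{\sqrt{2 r}} = \frac{1}{\sqrt{2} \sqrt{r}} = \frac{\sqrt{2}}{2 \sqrt{r}}$)
$- P{\left(X{\left(7,\left(2 + 2\right) \left(-3\right) \right)} \right)} = - \frac{\sqrt{2}}{2 \cdot \frac{109}{5}} = - \frac{\sqrt{2} \cdot 5}{2 \cdot 109} = - \frac{5 \sqrt{2}}{218}$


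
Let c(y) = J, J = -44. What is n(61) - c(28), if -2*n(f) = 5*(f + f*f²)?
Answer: -567561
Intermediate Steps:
n(f) = -5*f/2 - 5*f³/2 (n(f) = -5*(f + f*f²)/2 = -5*(f + f³)/2 = -(5*f + 5*f³)/2 = -5*f/2 - 5*f³/2)
c(y) = -44
n(61) - c(28) = -5/2*61*(1 + 61²) - 1*(-44) = -5/2*61*(1 + 3721) + 44 = -5/2*61*3722 + 44 = -567605 + 44 = -567561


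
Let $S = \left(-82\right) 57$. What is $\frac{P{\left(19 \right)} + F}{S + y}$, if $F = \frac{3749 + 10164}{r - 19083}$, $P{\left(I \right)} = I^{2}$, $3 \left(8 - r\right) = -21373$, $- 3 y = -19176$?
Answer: $\frac{12900833}{61593736} \approx 0.20945$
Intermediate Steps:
$y = 6392$ ($y = \left(- \frac{1}{3}\right) \left(-19176\right) = 6392$)
$r = \frac{21397}{3}$ ($r = 8 - - \frac{21373}{3} = 8 + \frac{21373}{3} = \frac{21397}{3} \approx 7132.3$)
$S = -4674$
$F = - \frac{41739}{35852}$ ($F = \frac{3749 + 10164}{\frac{21397}{3} - 19083} = \frac{13913}{- \frac{35852}{3}} = 13913 \left(- \frac{3}{35852}\right) = - \frac{41739}{35852} \approx -1.1642$)
$\frac{P{\left(19 \right)} + F}{S + y} = \frac{19^{2} - \frac{41739}{35852}}{-4674 + 6392} = \frac{361 - \frac{41739}{35852}}{1718} = \frac{12900833}{35852} \cdot \frac{1}{1718} = \frac{12900833}{61593736}$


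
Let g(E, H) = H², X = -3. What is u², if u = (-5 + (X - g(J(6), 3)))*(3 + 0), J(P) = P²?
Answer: 2601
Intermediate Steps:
u = -51 (u = (-5 + (-3 - 1*3²))*(3 + 0) = (-5 + (-3 - 1*9))*3 = (-5 + (-3 - 9))*3 = (-5 - 12)*3 = -17*3 = -51)
u² = (-51)² = 2601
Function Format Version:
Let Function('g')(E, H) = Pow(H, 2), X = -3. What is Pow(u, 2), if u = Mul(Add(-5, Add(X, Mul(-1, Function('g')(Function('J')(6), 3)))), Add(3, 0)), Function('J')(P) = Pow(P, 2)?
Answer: 2601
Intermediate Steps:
u = -51 (u = Mul(Add(-5, Add(-3, Mul(-1, Pow(3, 2)))), Add(3, 0)) = Mul(Add(-5, Add(-3, Mul(-1, 9))), 3) = Mul(Add(-5, Add(-3, -9)), 3) = Mul(Add(-5, -12), 3) = Mul(-17, 3) = -51)
Pow(u, 2) = Pow(-51, 2) = 2601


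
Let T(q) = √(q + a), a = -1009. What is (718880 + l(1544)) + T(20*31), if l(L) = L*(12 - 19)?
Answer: 708072 + I*√389 ≈ 7.0807e+5 + 19.723*I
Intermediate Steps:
l(L) = -7*L (l(L) = L*(-7) = -7*L)
T(q) = √(-1009 + q) (T(q) = √(q - 1009) = √(-1009 + q))
(718880 + l(1544)) + T(20*31) = (718880 - 7*1544) + √(-1009 + 20*31) = (718880 - 10808) + √(-1009 + 620) = 708072 + √(-389) = 708072 + I*√389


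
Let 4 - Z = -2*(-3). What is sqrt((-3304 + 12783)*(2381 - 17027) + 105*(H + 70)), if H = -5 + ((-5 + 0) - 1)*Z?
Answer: I*sqrt(138821349) ≈ 11782.0*I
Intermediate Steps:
Z = -2 (Z = 4 - (-2)*(-3) = 4 - 1*6 = 4 - 6 = -2)
H = 7 (H = -5 + ((-5 + 0) - 1)*(-2) = -5 + (-5 - 1)*(-2) = -5 - 6*(-2) = -5 + 12 = 7)
sqrt((-3304 + 12783)*(2381 - 17027) + 105*(H + 70)) = sqrt((-3304 + 12783)*(2381 - 17027) + 105*(7 + 70)) = sqrt(9479*(-14646) + 105*77) = sqrt(-138829434 + 8085) = sqrt(-138821349) = I*sqrt(138821349)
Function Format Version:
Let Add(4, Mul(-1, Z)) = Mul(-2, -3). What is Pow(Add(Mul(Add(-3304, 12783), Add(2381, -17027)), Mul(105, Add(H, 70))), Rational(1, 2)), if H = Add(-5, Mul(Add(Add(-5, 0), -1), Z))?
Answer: Mul(I, Pow(138821349, Rational(1, 2))) ≈ Mul(11782., I)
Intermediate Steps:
Z = -2 (Z = Add(4, Mul(-1, Mul(-2, -3))) = Add(4, Mul(-1, 6)) = Add(4, -6) = -2)
H = 7 (H = Add(-5, Mul(Add(Add(-5, 0), -1), -2)) = Add(-5, Mul(Add(-5, -1), -2)) = Add(-5, Mul(-6, -2)) = Add(-5, 12) = 7)
Pow(Add(Mul(Add(-3304, 12783), Add(2381, -17027)), Mul(105, Add(H, 70))), Rational(1, 2)) = Pow(Add(Mul(Add(-3304, 12783), Add(2381, -17027)), Mul(105, Add(7, 70))), Rational(1, 2)) = Pow(Add(Mul(9479, -14646), Mul(105, 77)), Rational(1, 2)) = Pow(Add(-138829434, 8085), Rational(1, 2)) = Pow(-138821349, Rational(1, 2)) = Mul(I, Pow(138821349, Rational(1, 2)))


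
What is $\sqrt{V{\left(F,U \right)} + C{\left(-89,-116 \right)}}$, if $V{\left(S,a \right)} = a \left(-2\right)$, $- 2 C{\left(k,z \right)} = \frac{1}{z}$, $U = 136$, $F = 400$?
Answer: $\frac{i \sqrt{3659974}}{116} \approx 16.492 i$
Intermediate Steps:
$C{\left(k,z \right)} = - \frac{1}{2 z}$
$V{\left(S,a \right)} = - 2 a$
$\sqrt{V{\left(F,U \right)} + C{\left(-89,-116 \right)}} = \sqrt{\left(-2\right) 136 - \frac{1}{2 \left(-116\right)}} = \sqrt{-272 - - \frac{1}{232}} = \sqrt{-272 + \frac{1}{232}} = \sqrt{- \frac{63103}{232}} = \frac{i \sqrt{3659974}}{116}$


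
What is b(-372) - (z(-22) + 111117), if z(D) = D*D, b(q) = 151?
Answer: -111450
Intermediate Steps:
z(D) = D²
b(-372) - (z(-22) + 111117) = 151 - ((-22)² + 111117) = 151 - (484 + 111117) = 151 - 1*111601 = 151 - 111601 = -111450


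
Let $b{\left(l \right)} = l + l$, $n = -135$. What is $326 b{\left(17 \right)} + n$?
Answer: $10949$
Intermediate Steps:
$b{\left(l \right)} = 2 l$
$326 b{\left(17 \right)} + n = 326 \cdot 2 \cdot 17 - 135 = 326 \cdot 34 - 135 = 11084 - 135 = 10949$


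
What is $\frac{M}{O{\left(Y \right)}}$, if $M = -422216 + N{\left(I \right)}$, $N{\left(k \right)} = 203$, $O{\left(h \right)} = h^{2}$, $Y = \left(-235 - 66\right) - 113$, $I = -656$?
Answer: $- \frac{140671}{57132} \approx -2.4622$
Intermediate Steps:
$Y = -414$ ($Y = -301 - 113 = -414$)
$M = -422013$ ($M = -422216 + 203 = -422013$)
$\frac{M}{O{\left(Y \right)}} = - \frac{422013}{\left(-414\right)^{2}} = - \frac{422013}{171396} = \left(-422013\right) \frac{1}{171396} = - \frac{140671}{57132}$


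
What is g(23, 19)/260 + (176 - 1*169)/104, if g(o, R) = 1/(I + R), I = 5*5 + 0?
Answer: 771/11440 ≈ 0.067395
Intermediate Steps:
I = 25 (I = 25 + 0 = 25)
g(o, R) = 1/(25 + R)
g(23, 19)/260 + (176 - 1*169)/104 = 1/((25 + 19)*260) + (176 - 1*169)/104 = (1/260)/44 + (176 - 169)*(1/104) = (1/44)*(1/260) + 7*(1/104) = 1/11440 + 7/104 = 771/11440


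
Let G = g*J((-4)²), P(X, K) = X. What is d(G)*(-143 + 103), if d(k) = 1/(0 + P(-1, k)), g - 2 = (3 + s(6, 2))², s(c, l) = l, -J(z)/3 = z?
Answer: 40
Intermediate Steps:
J(z) = -3*z
g = 27 (g = 2 + (3 + 2)² = 2 + 5² = 2 + 25 = 27)
G = -1296 (G = 27*(-3*(-4)²) = 27*(-3*16) = 27*(-48) = -1296)
d(k) = -1 (d(k) = 1/(0 - 1) = 1/(-1) = -1)
d(G)*(-143 + 103) = -(-143 + 103) = -1*(-40) = 40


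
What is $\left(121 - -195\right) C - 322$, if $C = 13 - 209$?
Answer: $-62258$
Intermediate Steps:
$C = -196$
$\left(121 - -195\right) C - 322 = \left(121 - -195\right) \left(-196\right) - 322 = \left(121 + 195\right) \left(-196\right) - 322 = 316 \left(-196\right) - 322 = -61936 - 322 = -62258$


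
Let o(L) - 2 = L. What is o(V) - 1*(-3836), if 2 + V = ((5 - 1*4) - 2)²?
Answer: 3837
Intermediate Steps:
V = -1 (V = -2 + ((5 - 1*4) - 2)² = -2 + ((5 - 4) - 2)² = -2 + (1 - 2)² = -2 + (-1)² = -2 + 1 = -1)
o(L) = 2 + L
o(V) - 1*(-3836) = (2 - 1) - 1*(-3836) = 1 + 3836 = 3837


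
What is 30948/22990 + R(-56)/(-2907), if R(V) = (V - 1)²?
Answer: 44653/195415 ≈ 0.22850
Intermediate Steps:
R(V) = (-1 + V)²
30948/22990 + R(-56)/(-2907) = 30948/22990 + (-1 - 56)²/(-2907) = 30948*(1/22990) + (-57)²*(-1/2907) = 15474/11495 + 3249*(-1/2907) = 15474/11495 - 19/17 = 44653/195415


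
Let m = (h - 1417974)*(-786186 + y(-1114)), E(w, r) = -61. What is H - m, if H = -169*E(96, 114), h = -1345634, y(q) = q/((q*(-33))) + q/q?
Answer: -71699338554251/33 ≈ -2.1727e+12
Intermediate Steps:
y(q) = 32/33 (y(q) = q/((-33*q)) + 1 = q*(-1/(33*q)) + 1 = -1/33 + 1 = 32/33)
m = 71699338894448/33 (m = (-1345634 - 1417974)*(-786186 + 32/33) = -2763608*(-25944106/33) = 71699338894448/33 ≈ 2.1727e+12)
H = 10309 (H = -169*(-61) = 10309)
H - m = 10309 - 1*71699338894448/33 = 10309 - 71699338894448/33 = -71699338554251/33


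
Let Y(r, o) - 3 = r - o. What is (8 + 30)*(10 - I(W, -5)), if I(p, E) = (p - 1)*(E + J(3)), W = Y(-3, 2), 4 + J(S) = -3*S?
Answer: -1672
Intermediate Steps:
Y(r, o) = 3 + r - o (Y(r, o) = 3 + (r - o) = 3 + r - o)
J(S) = -4 - 3*S
W = -2 (W = 3 - 3 - 1*2 = 3 - 3 - 2 = -2)
I(p, E) = (-1 + p)*(-13 + E) (I(p, E) = (p - 1)*(E + (-4 - 3*3)) = (-1 + p)*(E + (-4 - 9)) = (-1 + p)*(E - 13) = (-1 + p)*(-13 + E))
(8 + 30)*(10 - I(W, -5)) = (8 + 30)*(10 - (13 - 1*(-5) - 13*(-2) - 5*(-2))) = 38*(10 - (13 + 5 + 26 + 10)) = 38*(10 - 1*54) = 38*(10 - 54) = 38*(-44) = -1672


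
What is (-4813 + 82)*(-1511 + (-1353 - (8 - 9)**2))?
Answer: 13554315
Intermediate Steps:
(-4813 + 82)*(-1511 + (-1353 - (8 - 9)**2)) = -4731*(-1511 + (-1353 - 1*(-1)**2)) = -4731*(-1511 + (-1353 - 1*1)) = -4731*(-1511 + (-1353 - 1)) = -4731*(-1511 - 1354) = -4731*(-2865) = 13554315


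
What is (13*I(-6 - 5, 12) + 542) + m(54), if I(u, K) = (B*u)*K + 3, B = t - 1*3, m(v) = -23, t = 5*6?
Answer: -45774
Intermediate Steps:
t = 30
B = 27 (B = 30 - 1*3 = 30 - 3 = 27)
I(u, K) = 3 + 27*K*u (I(u, K) = (27*u)*K + 3 = 27*K*u + 3 = 3 + 27*K*u)
(13*I(-6 - 5, 12) + 542) + m(54) = (13*(3 + 27*12*(-6 - 5)) + 542) - 23 = (13*(3 + 27*12*(-11)) + 542) - 23 = (13*(3 - 3564) + 542) - 23 = (13*(-3561) + 542) - 23 = (-46293 + 542) - 23 = -45751 - 23 = -45774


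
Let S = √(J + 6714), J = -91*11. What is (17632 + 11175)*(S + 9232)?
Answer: 265946224 + 28807*√5713 ≈ 2.6812e+8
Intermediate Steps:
J = -1001
S = √5713 (S = √(-1001 + 6714) = √5713 ≈ 75.584)
(17632 + 11175)*(S + 9232) = (17632 + 11175)*(√5713 + 9232) = 28807*(9232 + √5713) = 265946224 + 28807*√5713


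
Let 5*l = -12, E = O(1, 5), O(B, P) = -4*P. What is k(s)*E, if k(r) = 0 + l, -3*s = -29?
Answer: 48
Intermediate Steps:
s = 29/3 (s = -⅓*(-29) = 29/3 ≈ 9.6667)
E = -20 (E = -4*5 = -20)
l = -12/5 (l = (⅕)*(-12) = -12/5 ≈ -2.4000)
k(r) = -12/5 (k(r) = 0 - 12/5 = -12/5)
k(s)*E = -12/5*(-20) = 48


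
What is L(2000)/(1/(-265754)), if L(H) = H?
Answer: -531508000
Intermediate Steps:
L(2000)/(1/(-265754)) = 2000/(1/(-265754)) = 2000/(-1/265754) = 2000*(-265754) = -531508000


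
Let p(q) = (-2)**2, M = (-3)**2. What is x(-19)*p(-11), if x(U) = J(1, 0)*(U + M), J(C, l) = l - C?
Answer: 40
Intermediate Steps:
M = 9
p(q) = 4
x(U) = -9 - U (x(U) = (0 - 1*1)*(U + 9) = (0 - 1)*(9 + U) = -(9 + U) = -9 - U)
x(-19)*p(-11) = (-9 - 1*(-19))*4 = (-9 + 19)*4 = 10*4 = 40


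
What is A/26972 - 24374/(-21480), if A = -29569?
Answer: 696044/18104955 ≈ 0.038445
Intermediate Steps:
A/26972 - 24374/(-21480) = -29569/26972 - 24374/(-21480) = -29569*1/26972 - 24374*(-1/21480) = -29569/26972 + 12187/10740 = 696044/18104955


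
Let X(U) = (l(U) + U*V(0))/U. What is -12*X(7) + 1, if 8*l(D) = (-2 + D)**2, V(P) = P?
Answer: -61/14 ≈ -4.3571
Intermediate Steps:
l(D) = (-2 + D)**2/8
X(U) = (-2 + U)**2/(8*U) (X(U) = ((-2 + U)**2/8 + U*0)/U = ((-2 + U)**2/8 + 0)/U = ((-2 + U)**2/8)/U = (-2 + U)**2/(8*U))
-12*X(7) + 1 = -3*(-2 + 7)**2/(2*7) + 1 = -3*5**2/(2*7) + 1 = -3*25/(2*7) + 1 = -12*25/56 + 1 = -75/14 + 1 = -61/14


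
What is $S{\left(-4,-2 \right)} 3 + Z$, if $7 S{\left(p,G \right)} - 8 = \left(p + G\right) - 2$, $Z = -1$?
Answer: $-1$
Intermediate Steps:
$S{\left(p,G \right)} = \frac{6}{7} + \frac{G}{7} + \frac{p}{7}$ ($S{\left(p,G \right)} = \frac{8}{7} + \frac{\left(p + G\right) - 2}{7} = \frac{8}{7} + \frac{\left(G + p\right) - 2}{7} = \frac{8}{7} + \frac{-2 + G + p}{7} = \frac{8}{7} + \left(- \frac{2}{7} + \frac{G}{7} + \frac{p}{7}\right) = \frac{6}{7} + \frac{G}{7} + \frac{p}{7}$)
$S{\left(-4,-2 \right)} 3 + Z = \left(\frac{6}{7} + \frac{1}{7} \left(-2\right) + \frac{1}{7} \left(-4\right)\right) 3 - 1 = \left(\frac{6}{7} - \frac{2}{7} - \frac{4}{7}\right) 3 - 1 = 0 \cdot 3 - 1 = 0 - 1 = -1$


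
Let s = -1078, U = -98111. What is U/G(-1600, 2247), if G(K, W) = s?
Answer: 98111/1078 ≈ 91.012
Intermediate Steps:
G(K, W) = -1078
U/G(-1600, 2247) = -98111/(-1078) = -98111*(-1/1078) = 98111/1078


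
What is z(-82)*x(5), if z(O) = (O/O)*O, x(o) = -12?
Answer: 984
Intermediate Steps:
z(O) = O (z(O) = 1*O = O)
z(-82)*x(5) = -82*(-12) = 984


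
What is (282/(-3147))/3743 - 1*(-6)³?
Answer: 848103818/3926407 ≈ 216.00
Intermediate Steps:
(282/(-3147))/3743 - 1*(-6)³ = (282*(-1/3147))*(1/3743) - 1*(-216) = -94/1049*1/3743 + 216 = -94/3926407 + 216 = 848103818/3926407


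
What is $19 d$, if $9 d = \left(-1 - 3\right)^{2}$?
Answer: $\frac{304}{9} \approx 33.778$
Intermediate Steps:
$d = \frac{16}{9}$ ($d = \frac{\left(-1 - 3\right)^{2}}{9} = \frac{\left(-4\right)^{2}}{9} = \frac{1}{9} \cdot 16 = \frac{16}{9} \approx 1.7778$)
$19 d = 19 \cdot \frac{16}{9} = \frac{304}{9}$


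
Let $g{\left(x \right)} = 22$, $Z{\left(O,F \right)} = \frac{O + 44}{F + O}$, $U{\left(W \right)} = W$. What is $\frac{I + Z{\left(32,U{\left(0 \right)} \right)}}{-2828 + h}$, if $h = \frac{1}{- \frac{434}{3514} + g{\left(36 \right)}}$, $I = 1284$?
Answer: $- \frac{56507881}{124226376} \approx -0.45488$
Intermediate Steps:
$Z{\left(O,F \right)} = \frac{44 + O}{F + O}$
$h = \frac{251}{5491}$ ($h = \frac{1}{- \frac{434}{3514} + 22} = \frac{1}{\left(-434\right) \frac{1}{3514} + 22} = \frac{1}{- \frac{31}{251} + 22} = \frac{1}{\frac{5491}{251}} = \frac{251}{5491} \approx 0.045711$)
$\frac{I + Z{\left(32,U{\left(0 \right)} \right)}}{-2828 + h} = \frac{1284 + \frac{44 + 32}{0 + 32}}{-2828 + \frac{251}{5491}} = \frac{1284 + \frac{1}{32} \cdot 76}{- \frac{15528297}{5491}} = \left(1284 + \frac{1}{32} \cdot 76\right) \left(- \frac{5491}{15528297}\right) = \left(1284 + \frac{19}{8}\right) \left(- \frac{5491}{15528297}\right) = \frac{10291}{8} \left(- \frac{5491}{15528297}\right) = - \frac{56507881}{124226376}$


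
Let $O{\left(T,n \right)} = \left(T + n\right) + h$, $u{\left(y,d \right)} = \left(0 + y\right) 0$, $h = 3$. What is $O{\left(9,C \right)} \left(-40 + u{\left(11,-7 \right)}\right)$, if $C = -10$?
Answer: $-80$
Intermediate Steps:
$u{\left(y,d \right)} = 0$ ($u{\left(y,d \right)} = y 0 = 0$)
$O{\left(T,n \right)} = 3 + T + n$ ($O{\left(T,n \right)} = \left(T + n\right) + 3 = 3 + T + n$)
$O{\left(9,C \right)} \left(-40 + u{\left(11,-7 \right)}\right) = \left(3 + 9 - 10\right) \left(-40 + 0\right) = 2 \left(-40\right) = -80$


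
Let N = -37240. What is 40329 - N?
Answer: 77569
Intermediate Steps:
40329 - N = 40329 - 1*(-37240) = 40329 + 37240 = 77569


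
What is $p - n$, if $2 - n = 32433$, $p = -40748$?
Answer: $-8317$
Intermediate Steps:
$n = -32431$ ($n = 2 - 32433 = -32431$)
$p - n = -40748 - -32431 = -40748 + 32431 = -8317$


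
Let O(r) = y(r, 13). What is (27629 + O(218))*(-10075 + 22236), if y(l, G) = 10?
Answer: 336117879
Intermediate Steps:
O(r) = 10
(27629 + O(218))*(-10075 + 22236) = (27629 + 10)*(-10075 + 22236) = 27639*12161 = 336117879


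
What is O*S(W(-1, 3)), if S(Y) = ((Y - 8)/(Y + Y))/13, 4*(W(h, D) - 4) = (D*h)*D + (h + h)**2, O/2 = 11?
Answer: -21/13 ≈ -1.6154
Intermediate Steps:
O = 22 (O = 2*11 = 22)
W(h, D) = 4 + h**2 + h*D**2/4 (W(h, D) = 4 + ((D*h)*D + (h + h)**2)/4 = 4 + (h*D**2 + (2*h)**2)/4 = 4 + (h*D**2 + 4*h**2)/4 = 4 + (4*h**2 + h*D**2)/4 = 4 + (h**2 + h*D**2/4) = 4 + h**2 + h*D**2/4)
S(Y) = (-8 + Y)/(26*Y) (S(Y) = ((-8 + Y)/((2*Y)))*(1/13) = ((-8 + Y)*(1/(2*Y)))*(1/13) = ((-8 + Y)/(2*Y))*(1/13) = (-8 + Y)/(26*Y))
O*S(W(-1, 3)) = 22*((-8 + (4 + (-1)**2 + (1/4)*(-1)*3**2))/(26*(4 + (-1)**2 + (1/4)*(-1)*3**2))) = 22*((-8 + (4 + 1 + (1/4)*(-1)*9))/(26*(4 + 1 + (1/4)*(-1)*9))) = 22*((-8 + (4 + 1 - 9/4))/(26*(4 + 1 - 9/4))) = 22*((-8 + 11/4)/(26*(11/4))) = 22*((1/26)*(4/11)*(-21/4)) = 22*(-21/286) = -21/13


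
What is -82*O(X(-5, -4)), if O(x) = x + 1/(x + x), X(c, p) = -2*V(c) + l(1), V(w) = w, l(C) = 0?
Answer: -8241/10 ≈ -824.10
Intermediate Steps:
X(c, p) = -2*c (X(c, p) = -2*c + 0 = -2*c)
O(x) = x + 1/(2*x)
-82*O(X(-5, -4)) = -82*(-2*(-5) + 1/(2*((-2*(-5))))) = -82*(10 + (½)/10) = -82*(10 + (½)*(⅒)) = -82*(10 + 1/20) = -82*201/20 = -8241/10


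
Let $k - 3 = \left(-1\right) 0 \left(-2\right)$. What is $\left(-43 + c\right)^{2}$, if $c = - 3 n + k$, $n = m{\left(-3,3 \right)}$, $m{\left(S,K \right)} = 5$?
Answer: $3025$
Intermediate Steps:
$n = 5$
$k = 3$ ($k = 3 + \left(-1\right) 0 \left(-2\right) = 3 + 0 \left(-2\right) = 3 + 0 = 3$)
$c = -12$ ($c = \left(-3\right) 5 + 3 = -15 + 3 = -12$)
$\left(-43 + c\right)^{2} = \left(-43 - 12\right)^{2} = \left(-55\right)^{2} = 3025$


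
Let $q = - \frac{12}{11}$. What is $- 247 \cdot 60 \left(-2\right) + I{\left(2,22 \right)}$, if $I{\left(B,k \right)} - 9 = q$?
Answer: $\frac{326127}{11} \approx 29648.0$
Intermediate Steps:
$q = - \frac{12}{11}$ ($q = \left(-12\right) \frac{1}{11} = - \frac{12}{11} \approx -1.0909$)
$I{\left(B,k \right)} = \frac{87}{11}$ ($I{\left(B,k \right)} = 9 - \frac{12}{11} = \frac{87}{11}$)
$- 247 \cdot 60 \left(-2\right) + I{\left(2,22 \right)} = - 247 \cdot 60 \left(-2\right) + \frac{87}{11} = \left(-247\right) \left(-120\right) + \frac{87}{11} = 29640 + \frac{87}{11} = \frac{326127}{11}$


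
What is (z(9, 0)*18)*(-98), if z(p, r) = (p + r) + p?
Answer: -31752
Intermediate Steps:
z(p, r) = r + 2*p
(z(9, 0)*18)*(-98) = ((0 + 2*9)*18)*(-98) = ((0 + 18)*18)*(-98) = (18*18)*(-98) = 324*(-98) = -31752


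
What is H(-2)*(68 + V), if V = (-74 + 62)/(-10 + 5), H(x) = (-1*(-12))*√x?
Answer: 4224*I*√2/5 ≈ 1194.7*I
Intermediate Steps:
H(x) = 12*√x
V = 12/5 (V = -12/(-5) = -12*(-⅕) = 12/5 ≈ 2.4000)
H(-2)*(68 + V) = (12*√(-2))*(68 + 12/5) = (12*(I*√2))*(352/5) = (12*I*√2)*(352/5) = 4224*I*√2/5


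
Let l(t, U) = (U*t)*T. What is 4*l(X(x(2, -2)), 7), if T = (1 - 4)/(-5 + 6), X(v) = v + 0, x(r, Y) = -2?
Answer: 168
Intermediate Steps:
X(v) = v
T = -3 (T = -3/1 = -3*1 = -3)
l(t, U) = -3*U*t (l(t, U) = (U*t)*(-3) = -3*U*t)
4*l(X(x(2, -2)), 7) = 4*(-3*7*(-2)) = 4*42 = 168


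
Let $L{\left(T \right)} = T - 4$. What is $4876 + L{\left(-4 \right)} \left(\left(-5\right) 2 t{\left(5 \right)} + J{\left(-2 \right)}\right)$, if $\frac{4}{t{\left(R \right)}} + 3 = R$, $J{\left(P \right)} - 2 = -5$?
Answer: $5060$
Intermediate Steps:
$J{\left(P \right)} = -3$ ($J{\left(P \right)} = 2 - 5 = -3$)
$t{\left(R \right)} = \frac{4}{-3 + R}$
$L{\left(T \right)} = -4 + T$
$4876 + L{\left(-4 \right)} \left(\left(-5\right) 2 t{\left(5 \right)} + J{\left(-2 \right)}\right) = 4876 + \left(-4 - 4\right) \left(\left(-5\right) 2 \frac{4}{-3 + 5} - 3\right) = 4876 - 8 \left(- 10 \cdot \frac{4}{2} - 3\right) = 4876 - 8 \left(- 10 \cdot 4 \cdot \frac{1}{2} - 3\right) = 4876 - 8 \left(\left(-10\right) 2 - 3\right) = 4876 - 8 \left(-20 - 3\right) = 4876 - -184 = 4876 + 184 = 5060$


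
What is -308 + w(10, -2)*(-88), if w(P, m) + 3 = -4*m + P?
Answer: -1628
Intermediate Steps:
w(P, m) = -3 + P - 4*m (w(P, m) = -3 + (-4*m + P) = -3 + (P - 4*m) = -3 + P - 4*m)
-308 + w(10, -2)*(-88) = -308 + (-3 + 10 - 4*(-2))*(-88) = -308 + (-3 + 10 + 8)*(-88) = -308 + 15*(-88) = -308 - 1320 = -1628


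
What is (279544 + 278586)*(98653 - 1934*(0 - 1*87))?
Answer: 148971036430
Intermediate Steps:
(279544 + 278586)*(98653 - 1934*(0 - 1*87)) = 558130*(98653 - 1934*(0 - 87)) = 558130*(98653 - 1934*(-87)) = 558130*(98653 + 168258) = 558130*266911 = 148971036430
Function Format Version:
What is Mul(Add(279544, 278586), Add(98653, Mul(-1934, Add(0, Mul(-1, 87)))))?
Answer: 148971036430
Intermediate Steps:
Mul(Add(279544, 278586), Add(98653, Mul(-1934, Add(0, Mul(-1, 87))))) = Mul(558130, Add(98653, Mul(-1934, Add(0, -87)))) = Mul(558130, Add(98653, Mul(-1934, -87))) = Mul(558130, Add(98653, 168258)) = Mul(558130, 266911) = 148971036430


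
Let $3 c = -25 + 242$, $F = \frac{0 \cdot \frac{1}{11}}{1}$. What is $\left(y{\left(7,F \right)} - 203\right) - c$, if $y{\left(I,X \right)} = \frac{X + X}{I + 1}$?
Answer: $- \frac{826}{3} \approx -275.33$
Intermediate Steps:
$F = 0$ ($F = 0 \cdot \frac{1}{11} \cdot 1 = 0 \cdot 1 = 0$)
$y{\left(I,X \right)} = \frac{2 X}{1 + I}$
$c = \frac{217}{3}$ ($c = \frac{-25 + 242}{3} = \frac{1}{3} \cdot 217 = \frac{217}{3} \approx 72.333$)
$\left(y{\left(7,F \right)} - 203\right) - c = \left(2 \cdot 0 \frac{1}{1 + 7} - 203\right) - \frac{217}{3} = \left(2 \cdot 0 \cdot \frac{1}{8} - 203\right) - \frac{217}{3} = \left(0 - 203\right) - \frac{217}{3} = -203 - \frac{217}{3} = - \frac{826}{3}$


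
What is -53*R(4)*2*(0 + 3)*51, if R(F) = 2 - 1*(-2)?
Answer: -64872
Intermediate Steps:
R(F) = 4 (R(F) = 2 + 2 = 4)
-53*R(4)*2*(0 + 3)*51 = -53*4*2*(0 + 3)*51 = -424*3*51 = -53*24*51 = -1272*51 = -64872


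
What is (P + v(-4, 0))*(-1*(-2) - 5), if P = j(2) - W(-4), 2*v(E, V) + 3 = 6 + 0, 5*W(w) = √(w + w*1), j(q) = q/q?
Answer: -15/2 + 6*I*√2/5 ≈ -7.5 + 1.6971*I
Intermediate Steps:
j(q) = 1
W(w) = √2*√w/5 (W(w) = √(w + w*1)/5 = √(w + w)/5 = √(2*w)/5 = (√2*√w)/5 = √2*√w/5)
v(E, V) = 3/2 (v(E, V) = -3/2 + (6 + 0)/2 = -3/2 + (½)*6 = -3/2 + 3 = 3/2)
P = 1 - 2*I*√2/5 (P = 1 - √2*√(-4)/5 = 1 - √2*2*I/5 = 1 - 2*I*√2/5 ≈ 1.0 - 0.56569*I)
(P + v(-4, 0))*(-1*(-2) - 5) = ((1 - 2*I*√2/5) + 3/2)*(-1*(-2) - 5) = (5/2 - 2*I*√2/5)*(2 - 5) = (5/2 - 2*I*√2/5)*(-3) = -15/2 + 6*I*√2/5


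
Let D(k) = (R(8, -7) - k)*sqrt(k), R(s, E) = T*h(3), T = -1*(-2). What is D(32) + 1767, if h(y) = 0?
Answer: 1767 - 128*sqrt(2) ≈ 1586.0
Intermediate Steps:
T = 2
R(s, E) = 0 (R(s, E) = 2*0 = 0)
D(k) = -k**(3/2) (D(k) = (0 - k)*sqrt(k) = (-k)*sqrt(k) = -k**(3/2))
D(32) + 1767 = -32**(3/2) + 1767 = -128*sqrt(2) + 1767 = 1767 - 128*sqrt(2)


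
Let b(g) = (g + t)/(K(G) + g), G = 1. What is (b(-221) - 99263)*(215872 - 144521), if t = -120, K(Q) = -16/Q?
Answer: -1678531561490/237 ≈ -7.0824e+9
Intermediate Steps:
b(g) = (-120 + g)/(-16 + g) (b(g) = (g - 120)/(-16/1 + g) = (-120 + g)/(-16*1 + g) = (-120 + g)/(-16 + g))
(b(-221) - 99263)*(215872 - 144521) = ((-120 - 221)/(-16 - 221) - 99263)*(215872 - 144521) = (-341/(-237) - 99263)*71351 = (-1/237*(-341) - 99263)*71351 = (341/237 - 99263)*71351 = -23524990/237*71351 = -1678531561490/237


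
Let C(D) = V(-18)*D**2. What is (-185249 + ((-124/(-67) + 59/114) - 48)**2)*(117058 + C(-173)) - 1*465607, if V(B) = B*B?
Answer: -52435389794894371591/29169522 ≈ -1.7976e+12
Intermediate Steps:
V(B) = B**2
C(D) = 324*D**2 (C(D) = (-18)**2*D**2 = 324*D**2)
(-185249 + ((-124/(-67) + 59/114) - 48)**2)*(117058 + C(-173)) - 1*465607 = (-185249 + ((-124/(-67) + 59/114) - 48)**2)*(117058 + 324*(-173)**2) - 1*465607 = (-185249 + ((-124*(-1/67) + 59*(1/114)) - 48)**2)*(117058 + 324*29929) - 465607 = (-185249 + ((124/67 + 59/114) - 48)**2)*(117058 + 9696996) - 465607 = (-185249 + (18089/7638 - 48)**2)*9814054 - 465607 = (-185249 + (-348535/7638)**2)*9814054 - 465607 = (-185249 + 121476646225/58339044)*9814054 - 465607 = -10685772915731/58339044*9814054 - 465607 = -52435376213360741737/29169522 - 465607 = -52435389794894371591/29169522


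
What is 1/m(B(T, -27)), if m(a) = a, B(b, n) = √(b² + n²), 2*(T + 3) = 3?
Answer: 2*√13/195 ≈ 0.036980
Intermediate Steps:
T = -3/2 (T = -3 + (½)*3 = -3 + 3/2 = -3/2 ≈ -1.5000)
1/m(B(T, -27)) = 1/(√((-3/2)² + (-27)²)) = 1/(√(9/4 + 729)) = 1/(√(2925/4)) = 1/(15*√13/2) = 2*√13/195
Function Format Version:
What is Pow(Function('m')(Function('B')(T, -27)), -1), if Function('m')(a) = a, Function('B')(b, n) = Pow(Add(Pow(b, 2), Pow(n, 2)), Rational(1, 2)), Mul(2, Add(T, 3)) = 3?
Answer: Mul(Rational(2, 195), Pow(13, Rational(1, 2))) ≈ 0.036980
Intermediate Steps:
T = Rational(-3, 2) (T = Add(-3, Mul(Rational(1, 2), 3)) = Add(-3, Rational(3, 2)) = Rational(-3, 2) ≈ -1.5000)
Pow(Function('m')(Function('B')(T, -27)), -1) = Pow(Pow(Add(Pow(Rational(-3, 2), 2), Pow(-27, 2)), Rational(1, 2)), -1) = Pow(Pow(Add(Rational(9, 4), 729), Rational(1, 2)), -1) = Pow(Pow(Rational(2925, 4), Rational(1, 2)), -1) = Pow(Mul(Rational(15, 2), Pow(13, Rational(1, 2))), -1) = Mul(Rational(2, 195), Pow(13, Rational(1, 2)))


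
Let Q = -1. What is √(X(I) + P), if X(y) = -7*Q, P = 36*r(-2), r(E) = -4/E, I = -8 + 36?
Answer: √79 ≈ 8.8882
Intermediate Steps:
I = 28
P = 72 (P = 36*(-4/(-2)) = 36*(-4*(-½)) = 36*2 = 72)
X(y) = 7 (X(y) = -7*(-1) = 7)
√(X(I) + P) = √(7 + 72) = √79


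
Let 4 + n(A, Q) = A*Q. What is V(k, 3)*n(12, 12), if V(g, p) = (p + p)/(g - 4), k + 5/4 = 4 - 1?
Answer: -1120/3 ≈ -373.33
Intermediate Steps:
n(A, Q) = -4 + A*Q
k = 7/4 (k = -5/4 + (4 - 1) = -5/4 + 3 = 7/4 ≈ 1.7500)
V(g, p) = 2*p/(-4 + g) (V(g, p) = (2*p)/(-4 + g) = 2*p/(-4 + g))
V(k, 3)*n(12, 12) = (2*3/(-4 + 7/4))*(-4 + 12*12) = (2*3/(-9/4))*(-4 + 144) = (2*3*(-4/9))*140 = -8/3*140 = -1120/3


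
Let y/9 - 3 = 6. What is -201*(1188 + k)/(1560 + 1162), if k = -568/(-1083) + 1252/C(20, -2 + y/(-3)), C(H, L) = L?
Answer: -1205064412/14248309 ≈ -84.576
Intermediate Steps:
y = 81 (y = 27 + 9*6 = 27 + 54 = 81)
k = -1339444/31407 (k = -568/(-1083) + 1252/(-2 + 81/(-3)) = -568*(-1/1083) + 1252/(-2 + 81*(-⅓)) = 568/1083 + 1252/(-2 - 27) = 568/1083 + 1252/(-29) = 568/1083 + 1252*(-1/29) = 568/1083 - 1252/29 = -1339444/31407 ≈ -42.648)
-201*(1188 + k)/(1560 + 1162) = -201*(1188 - 1339444/31407)/(1560 + 1162) = -2410128824/(10469*2722) = -201*17986036/42744927 = -1205064412/14248309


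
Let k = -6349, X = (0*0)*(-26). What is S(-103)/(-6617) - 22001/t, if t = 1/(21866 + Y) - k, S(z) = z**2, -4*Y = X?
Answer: -4656083907437/918619813995 ≈ -5.0686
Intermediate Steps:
X = 0 (X = 0*(-26) = 0)
Y = 0 (Y = -1/4*0 = 0)
t = 138827235/21866 (t = 1/(21866 + 0) - 1*(-6349) = 1/21866 + 6349 = 138827235/21866 ≈ 6349.0)
S(-103)/(-6617) - 22001/t = (-103)**2/(-6617) - 22001/138827235/21866 = 10609*(-1/6617) - 22001*21866/138827235 = -10609/6617 - 481073866/138827235 = -4656083907437/918619813995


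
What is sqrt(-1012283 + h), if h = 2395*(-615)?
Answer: 2*I*sqrt(621302) ≈ 1576.5*I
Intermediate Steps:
h = -1472925
sqrt(-1012283 + h) = sqrt(-1012283 - 1472925) = sqrt(-2485208) = 2*I*sqrt(621302)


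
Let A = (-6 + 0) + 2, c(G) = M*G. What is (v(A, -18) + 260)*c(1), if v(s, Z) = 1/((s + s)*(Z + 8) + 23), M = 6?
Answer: 160686/103 ≈ 1560.1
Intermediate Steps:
c(G) = 6*G
A = -4 (A = -6 + 2 = -4)
v(s, Z) = 1/(23 + 2*s*(8 + Z)) (v(s, Z) = 1/((2*s)*(8 + Z) + 23) = 1/(2*s*(8 + Z) + 23) = 1/(23 + 2*s*(8 + Z)))
(v(A, -18) + 260)*c(1) = (1/(23 + 16*(-4) + 2*(-18)*(-4)) + 260)*(6*1) = (1/(23 - 64 + 144) + 260)*6 = (1/103 + 260)*6 = (26781/103)*6 = 160686/103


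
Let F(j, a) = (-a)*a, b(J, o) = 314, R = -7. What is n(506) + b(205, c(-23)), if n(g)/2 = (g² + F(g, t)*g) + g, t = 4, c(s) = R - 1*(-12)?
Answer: 497206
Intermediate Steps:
c(s) = 5 (c(s) = -7 - 1*(-12) = -7 + 12 = 5)
F(j, a) = -a²
n(g) = -30*g + 2*g² (n(g) = 2*((g² + (-1*4²)*g) + g) = 2*((g² + (-1*16)*g) + g) = 2*((g² - 16*g) + g) = 2*(g² - 15*g) = -30*g + 2*g²)
n(506) + b(205, c(-23)) = 2*506*(-15 + 506) + 314 = 2*506*491 + 314 = 496892 + 314 = 497206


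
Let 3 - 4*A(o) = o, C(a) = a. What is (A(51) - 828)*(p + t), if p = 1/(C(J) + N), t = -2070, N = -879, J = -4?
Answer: 1535361240/883 ≈ 1.7388e+6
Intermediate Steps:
A(o) = ¾ - o/4
p = -1/883 (p = 1/(-4 - 879) = 1/(-883) = -1/883 ≈ -0.0011325)
(A(51) - 828)*(p + t) = ((¾ - ¼*51) - 828)*(-1/883 - 2070) = ((¾ - 51/4) - 828)*(-1827811/883) = (-12 - 828)*(-1827811/883) = -840*(-1827811/883) = 1535361240/883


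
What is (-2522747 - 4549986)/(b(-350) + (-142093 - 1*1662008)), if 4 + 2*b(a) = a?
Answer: 7072733/1804278 ≈ 3.9200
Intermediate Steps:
b(a) = -2 + a/2
(-2522747 - 4549986)/(b(-350) + (-142093 - 1*1662008)) = (-2522747 - 4549986)/((-2 + (½)*(-350)) + (-142093 - 1*1662008)) = -7072733/((-2 - 175) + (-142093 - 1662008)) = -7072733/(-177 - 1804101) = -7072733/(-1804278) = -7072733*(-1/1804278) = 7072733/1804278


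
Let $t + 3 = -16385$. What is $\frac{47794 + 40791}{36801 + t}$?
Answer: $\frac{88585}{20413} \approx 4.3396$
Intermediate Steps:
$t = -16388$ ($t = -3 - 16385 = -16388$)
$\frac{47794 + 40791}{36801 + t} = \frac{47794 + 40791}{36801 - 16388} = \frac{88585}{20413}$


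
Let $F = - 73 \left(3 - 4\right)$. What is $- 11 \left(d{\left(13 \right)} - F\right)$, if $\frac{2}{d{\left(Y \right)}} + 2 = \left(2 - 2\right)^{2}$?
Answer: $814$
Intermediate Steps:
$d{\left(Y \right)} = -1$ ($d{\left(Y \right)} = \frac{2}{-2 + \left(2 - 2\right)^{2}} = \frac{2}{-2 + 0^{2}} = \frac{2}{-2 + 0} = \frac{2}{-2} = 2 \left(- \frac{1}{2}\right) = -1$)
$F = 73$ ($F = \left(-73\right) \left(-1\right) = 73$)
$- 11 \left(d{\left(13 \right)} - F\right) = - 11 \left(-1 - 73\right) = \left(-11\right) \left(-74\right) = 814$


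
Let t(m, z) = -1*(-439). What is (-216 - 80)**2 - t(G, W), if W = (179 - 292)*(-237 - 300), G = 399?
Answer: 87177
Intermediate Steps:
W = 60681 (W = -113*(-537) = 60681)
t(m, z) = 439
(-216 - 80)**2 - t(G, W) = (-216 - 80)**2 - 1*439 = (-296)**2 - 439 = 87616 - 439 = 87177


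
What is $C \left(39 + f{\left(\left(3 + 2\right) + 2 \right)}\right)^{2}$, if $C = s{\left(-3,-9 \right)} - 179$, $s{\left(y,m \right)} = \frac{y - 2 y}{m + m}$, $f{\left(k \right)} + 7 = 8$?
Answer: $- \frac{860000}{3} \approx -2.8667 \cdot 10^{5}$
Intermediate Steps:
$f{\left(k \right)} = 1$ ($f{\left(k \right)} = -7 + 8 = 1$)
$s{\left(y,m \right)} = - \frac{y}{2 m}$ ($s{\left(y,m \right)} = \frac{\left(-1\right) y}{2 m} = - y \frac{1}{2 m} = - \frac{y}{2 m}$)
$C = - \frac{1075}{6}$ ($C = \left(- \frac{1}{2}\right) \left(-3\right) \frac{1}{-9} - 179 = \left(- \frac{1}{2}\right) \left(-3\right) \left(- \frac{1}{9}\right) - 179 = - \frac{1}{6} - 179 = - \frac{1075}{6} \approx -179.17$)
$C \left(39 + f{\left(\left(3 + 2\right) + 2 \right)}\right)^{2} = - \frac{1075 \left(39 + 1\right)^{2}}{6} = - \frac{1075 \cdot 40^{2}}{6} = \left(- \frac{1075}{6}\right) 1600 = - \frac{860000}{3}$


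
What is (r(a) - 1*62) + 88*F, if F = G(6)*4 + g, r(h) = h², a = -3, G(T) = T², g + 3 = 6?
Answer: 12883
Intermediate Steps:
g = 3 (g = -3 + 6 = 3)
F = 147 (F = 6²*4 + 3 = 36*4 + 3 = 144 + 3 = 147)
(r(a) - 1*62) + 88*F = ((-3)² - 1*62) + 88*147 = (9 - 62) + 12936 = -53 + 12936 = 12883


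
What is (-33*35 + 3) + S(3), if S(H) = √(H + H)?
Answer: -1152 + √6 ≈ -1149.6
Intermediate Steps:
S(H) = √2*√H (S(H) = √(2*H) = √2*√H)
(-33*35 + 3) + S(3) = (-33*35 + 3) + √2*√3 = (-1155 + 3) + √6 = -1152 + √6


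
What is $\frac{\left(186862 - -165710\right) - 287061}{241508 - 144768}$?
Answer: $\frac{65511}{96740} \approx 0.67719$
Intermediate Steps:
$\frac{\left(186862 - -165710\right) - 287061}{241508 - 144768} = \frac{\left(186862 + 165710\right) - 287061}{96740} = \left(352572 - 287061\right) \frac{1}{96740} = 65511 \cdot \frac{1}{96740} = \frac{65511}{96740}$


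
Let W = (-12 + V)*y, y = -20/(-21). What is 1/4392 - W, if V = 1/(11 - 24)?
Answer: 4597051/399672 ≈ 11.502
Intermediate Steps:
y = 20/21 (y = -20*(-1/21) = 20/21 ≈ 0.95238)
V = -1/13 (V = 1/(-13) = -1/13 ≈ -0.076923)
W = -3140/273 (W = (-12 - 1/13)*(20/21) = -157/13*20/21 = -3140/273 ≈ -11.502)
1/4392 - W = 1/4392 - 1*(-3140/273) = 1/4392 + 3140/273 = 4597051/399672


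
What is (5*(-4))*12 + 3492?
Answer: 3252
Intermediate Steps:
(5*(-4))*12 + 3492 = -20*12 + 3492 = -240 + 3492 = 3252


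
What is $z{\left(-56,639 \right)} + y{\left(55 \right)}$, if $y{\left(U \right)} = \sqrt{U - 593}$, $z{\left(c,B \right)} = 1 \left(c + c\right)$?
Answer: $-112 + i \sqrt{538} \approx -112.0 + 23.195 i$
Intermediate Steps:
$z{\left(c,B \right)} = 2 c$ ($z{\left(c,B \right)} = 1 \cdot 2 c = 2 c$)
$y{\left(U \right)} = \sqrt{-593 + U}$
$z{\left(-56,639 \right)} + y{\left(55 \right)} = 2 \left(-56\right) + \sqrt{-593 + 55} = -112 + \sqrt{-538} = -112 + i \sqrt{538}$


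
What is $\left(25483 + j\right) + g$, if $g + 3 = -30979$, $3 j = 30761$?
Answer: $\frac{14264}{3} \approx 4754.7$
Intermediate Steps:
$j = \frac{30761}{3}$ ($j = \frac{1}{3} \cdot 30761 = \frac{30761}{3} \approx 10254.0$)
$g = -30982$ ($g = -3 - 30979 = -30982$)
$\left(25483 + j\right) + g = \left(25483 + \frac{30761}{3}\right) - 30982 = \frac{107210}{3} - 30982 = \frac{14264}{3}$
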